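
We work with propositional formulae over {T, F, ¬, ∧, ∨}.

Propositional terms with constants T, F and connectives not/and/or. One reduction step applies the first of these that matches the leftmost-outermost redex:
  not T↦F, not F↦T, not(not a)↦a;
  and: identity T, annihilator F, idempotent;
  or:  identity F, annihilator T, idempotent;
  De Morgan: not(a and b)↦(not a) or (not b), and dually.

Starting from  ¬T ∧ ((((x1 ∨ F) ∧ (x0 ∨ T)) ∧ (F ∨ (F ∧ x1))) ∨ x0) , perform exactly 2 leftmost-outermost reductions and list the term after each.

Answer: after 2 steps: F

Derivation:
  start: ¬T ∧ ((((x1 ∨ F) ∧ (x0 ∨ T)) ∧ (F ∨ (F ∧ x1))) ∨ x0)
  step 1: F ∧ ((((x1 ∨ F) ∧ (x0 ∨ T)) ∧ (F ∨ (F ∧ x1))) ∨ x0)
  step 2: F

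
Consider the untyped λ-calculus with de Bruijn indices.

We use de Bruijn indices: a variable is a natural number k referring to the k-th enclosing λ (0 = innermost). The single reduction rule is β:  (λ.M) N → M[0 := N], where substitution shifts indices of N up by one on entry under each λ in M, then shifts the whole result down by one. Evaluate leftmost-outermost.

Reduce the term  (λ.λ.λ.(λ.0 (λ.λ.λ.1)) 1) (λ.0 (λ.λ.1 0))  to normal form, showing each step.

  start: (λ.λ.λ.(λ.0 (λ.λ.λ.1)) 1) (λ.0 (λ.λ.1 0))
  →1  λ.λ.(λ.0 (λ.λ.λ.1)) 1
  →2  λ.λ.1 (λ.λ.λ.1)

Answer: normal form = λ.λ.1 (λ.λ.λ.1)  (in 2 steps)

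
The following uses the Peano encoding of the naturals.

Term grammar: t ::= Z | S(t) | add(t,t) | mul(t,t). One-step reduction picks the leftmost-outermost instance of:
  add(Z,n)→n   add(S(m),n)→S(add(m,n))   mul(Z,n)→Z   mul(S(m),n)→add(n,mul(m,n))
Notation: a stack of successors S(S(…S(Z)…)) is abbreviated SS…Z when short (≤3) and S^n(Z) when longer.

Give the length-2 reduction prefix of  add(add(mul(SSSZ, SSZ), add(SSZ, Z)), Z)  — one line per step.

  start: add(add(mul(SSSZ, SSZ), add(SSZ, Z)), Z)
  [1] add(add(add(SSZ, mul(SSZ, SSZ)), add(SSZ, Z)), Z)
  [2] add(add(S(add(SZ, mul(SSZ, SSZ))), add(SSZ, Z)), Z)

Answer: after 2 steps: add(add(S(add(SZ, mul(SSZ, SSZ))), add(SSZ, Z)), Z)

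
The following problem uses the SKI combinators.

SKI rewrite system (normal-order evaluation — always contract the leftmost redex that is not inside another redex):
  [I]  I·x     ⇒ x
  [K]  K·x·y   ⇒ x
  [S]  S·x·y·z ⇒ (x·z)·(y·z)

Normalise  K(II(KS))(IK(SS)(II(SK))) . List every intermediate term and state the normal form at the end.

Answer: normal form = KS  (in 3 steps)

Reduction:
  start: K(II(KS))(IK(SS)(II(SK)))
  [1] II(KS)
  [2] I(KS)
  [3] KS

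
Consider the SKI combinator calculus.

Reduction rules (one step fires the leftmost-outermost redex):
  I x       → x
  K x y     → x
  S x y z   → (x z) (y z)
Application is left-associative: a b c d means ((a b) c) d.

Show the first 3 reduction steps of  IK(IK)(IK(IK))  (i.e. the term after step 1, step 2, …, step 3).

  start: IK(IK)(IK(IK))
  step 1: K(IK)(IK(IK))
  step 2: IK
  step 3: K

Answer: after 3 steps: K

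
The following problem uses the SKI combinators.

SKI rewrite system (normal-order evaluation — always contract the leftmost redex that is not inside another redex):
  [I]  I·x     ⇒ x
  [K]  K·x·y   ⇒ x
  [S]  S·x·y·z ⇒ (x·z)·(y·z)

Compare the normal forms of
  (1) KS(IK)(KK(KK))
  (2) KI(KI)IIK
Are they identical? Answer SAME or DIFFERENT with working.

Term A:
  start: KS(IK)(KK(KK))
  →1  S(KK(KK))
  →2  SK

Term B:
  start: KI(KI)IIK
  →1  IIIK
  →2  IIK
  →3  IK
  →4  K

Answer: DIFFERENT — A ⇓ SK, B ⇓ K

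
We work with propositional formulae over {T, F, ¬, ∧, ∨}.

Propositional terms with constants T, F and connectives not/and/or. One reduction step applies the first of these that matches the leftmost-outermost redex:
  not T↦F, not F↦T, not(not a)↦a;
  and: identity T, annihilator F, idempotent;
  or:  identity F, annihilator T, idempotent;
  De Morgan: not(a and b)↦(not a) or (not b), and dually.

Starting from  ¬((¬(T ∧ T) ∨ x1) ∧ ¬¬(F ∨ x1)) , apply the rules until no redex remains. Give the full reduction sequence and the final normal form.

  start: ¬((¬(T ∧ T) ∨ x1) ∧ ¬¬(F ∨ x1))
  [1] ¬(¬(T ∧ T) ∨ x1) ∨ ¬¬¬(F ∨ x1)
  [2] (¬¬(T ∧ T) ∧ ¬x1) ∨ ¬¬¬(F ∨ x1)
  [3] ((T ∧ T) ∧ ¬x1) ∨ ¬¬¬(F ∨ x1)
  [4] (T ∧ ¬x1) ∨ ¬¬¬(F ∨ x1)
  [5] ¬x1 ∨ ¬¬¬(F ∨ x1)
  [6] ¬x1 ∨ ¬(F ∨ x1)
  [7] ¬x1 ∨ (¬F ∧ ¬x1)
  [8] ¬x1 ∨ (T ∧ ¬x1)
  [9] ¬x1 ∨ ¬x1
  [10] ¬x1

Answer: normal form = ¬x1  (in 10 steps)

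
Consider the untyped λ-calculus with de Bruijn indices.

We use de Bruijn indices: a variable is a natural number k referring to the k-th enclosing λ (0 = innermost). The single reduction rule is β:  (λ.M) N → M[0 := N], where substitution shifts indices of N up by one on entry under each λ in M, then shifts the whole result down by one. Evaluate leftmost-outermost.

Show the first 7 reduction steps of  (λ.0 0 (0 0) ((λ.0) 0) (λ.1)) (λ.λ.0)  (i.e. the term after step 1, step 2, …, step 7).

  start: (λ.0 0 (0 0) ((λ.0) 0) (λ.1)) (λ.λ.0)
  step 1: (λ.λ.0) (λ.λ.0) ((λ.λ.0) (λ.λ.0)) ((λ.0) (λ.λ.0)) (λ.λ.λ.0)
  step 2: (λ.0) ((λ.λ.0) (λ.λ.0)) ((λ.0) (λ.λ.0)) (λ.λ.λ.0)
  step 3: (λ.λ.0) (λ.λ.0) ((λ.0) (λ.λ.0)) (λ.λ.λ.0)
  step 4: (λ.0) ((λ.0) (λ.λ.0)) (λ.λ.λ.0)
  step 5: (λ.0) (λ.λ.0) (λ.λ.λ.0)
  step 6: (λ.λ.0) (λ.λ.λ.0)
  step 7: λ.0

Answer: after 7 steps: λ.0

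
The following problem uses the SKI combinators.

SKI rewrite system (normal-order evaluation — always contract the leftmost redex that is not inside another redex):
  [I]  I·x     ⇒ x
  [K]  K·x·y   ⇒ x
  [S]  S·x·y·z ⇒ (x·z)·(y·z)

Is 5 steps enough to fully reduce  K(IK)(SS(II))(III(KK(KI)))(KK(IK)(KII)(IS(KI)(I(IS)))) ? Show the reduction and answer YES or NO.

Answer: NO — after 5 steps the term is I(KK(KI)), not yet normal

Reduction:
  start: K(IK)(SS(II))(III(KK(KI)))(KK(IK)(KII)(IS(KI)(I(IS))))
  [1] IK(III(KK(KI)))(KK(IK)(KII)(IS(KI)(I(IS))))
  [2] K(III(KK(KI)))(KK(IK)(KII)(IS(KI)(I(IS))))
  [3] III(KK(KI))
  [4] II(KK(KI))
  [5] I(KK(KI))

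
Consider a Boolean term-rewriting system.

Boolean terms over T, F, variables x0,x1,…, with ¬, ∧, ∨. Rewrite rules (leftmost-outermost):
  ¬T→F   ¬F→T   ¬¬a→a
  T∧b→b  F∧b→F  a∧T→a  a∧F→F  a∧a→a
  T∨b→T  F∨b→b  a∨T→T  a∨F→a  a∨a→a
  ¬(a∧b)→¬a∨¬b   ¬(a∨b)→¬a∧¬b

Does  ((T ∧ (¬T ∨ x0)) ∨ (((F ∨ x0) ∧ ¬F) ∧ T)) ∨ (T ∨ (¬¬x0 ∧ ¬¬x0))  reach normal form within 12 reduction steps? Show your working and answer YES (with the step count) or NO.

  start: ((T ∧ (¬T ∨ x0)) ∨ (((F ∨ x0) ∧ ¬F) ∧ T)) ∨ (T ∨ (¬¬x0 ∧ ¬¬x0))
  step 1: ((¬T ∨ x0) ∨ (((F ∨ x0) ∧ ¬F) ∧ T)) ∨ (T ∨ (¬¬x0 ∧ ¬¬x0))
  step 2: ((F ∨ x0) ∨ (((F ∨ x0) ∧ ¬F) ∧ T)) ∨ (T ∨ (¬¬x0 ∧ ¬¬x0))
  step 3: (x0 ∨ (((F ∨ x0) ∧ ¬F) ∧ T)) ∨ (T ∨ (¬¬x0 ∧ ¬¬x0))
  step 4: (x0 ∨ ((F ∨ x0) ∧ ¬F)) ∨ (T ∨ (¬¬x0 ∧ ¬¬x0))
  step 5: (x0 ∨ (x0 ∧ ¬F)) ∨ (T ∨ (¬¬x0 ∧ ¬¬x0))
  step 6: (x0 ∨ (x0 ∧ T)) ∨ (T ∨ (¬¬x0 ∧ ¬¬x0))
  step 7: (x0 ∨ x0) ∨ (T ∨ (¬¬x0 ∧ ¬¬x0))
  step 8: x0 ∨ (T ∨ (¬¬x0 ∧ ¬¬x0))
  step 9: x0 ∨ T
  step 10: T

Answer: YES — reaches normal form T in 10 ≤ 12 steps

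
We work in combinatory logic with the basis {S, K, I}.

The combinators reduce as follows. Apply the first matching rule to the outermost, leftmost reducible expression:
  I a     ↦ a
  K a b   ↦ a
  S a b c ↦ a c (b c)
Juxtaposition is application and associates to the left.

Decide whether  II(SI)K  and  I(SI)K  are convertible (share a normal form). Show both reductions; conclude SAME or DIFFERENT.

Answer: SAME — A ⇓ SIK, B ⇓ SIK

Reduction:
Term A:
  start: II(SI)K
  →1  I(SI)K
  →2  SIK

Term B:
  start: I(SI)K
  →1  SIK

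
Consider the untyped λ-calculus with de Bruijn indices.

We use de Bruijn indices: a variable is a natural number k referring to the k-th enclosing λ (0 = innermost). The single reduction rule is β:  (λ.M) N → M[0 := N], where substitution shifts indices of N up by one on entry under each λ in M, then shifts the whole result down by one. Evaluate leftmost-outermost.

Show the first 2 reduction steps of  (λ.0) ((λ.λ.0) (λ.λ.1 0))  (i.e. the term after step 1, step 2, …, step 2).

  start: (λ.0) ((λ.λ.0) (λ.λ.1 0))
  →1  (λ.λ.0) (λ.λ.1 0)
  →2  λ.0

Answer: after 2 steps: λ.0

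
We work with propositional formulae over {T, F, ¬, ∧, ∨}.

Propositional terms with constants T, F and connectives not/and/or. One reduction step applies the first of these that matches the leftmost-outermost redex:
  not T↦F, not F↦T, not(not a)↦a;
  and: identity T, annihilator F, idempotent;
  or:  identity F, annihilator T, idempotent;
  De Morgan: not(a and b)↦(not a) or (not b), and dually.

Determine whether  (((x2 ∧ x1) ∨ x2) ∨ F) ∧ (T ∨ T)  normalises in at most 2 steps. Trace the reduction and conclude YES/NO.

Answer: NO — after 2 steps the term is ((x2 ∧ x1) ∨ x2) ∧ T, not yet normal

Derivation:
  start: (((x2 ∧ x1) ∨ x2) ∨ F) ∧ (T ∨ T)
  step 1: ((x2 ∧ x1) ∨ x2) ∧ (T ∨ T)
  step 2: ((x2 ∧ x1) ∨ x2) ∧ T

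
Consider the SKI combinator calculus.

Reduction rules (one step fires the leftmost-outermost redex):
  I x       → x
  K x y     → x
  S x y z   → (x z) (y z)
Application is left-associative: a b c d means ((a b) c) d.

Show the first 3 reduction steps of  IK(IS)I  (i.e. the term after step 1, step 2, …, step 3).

Answer: after 3 steps: S

Working:
  start: IK(IS)I
  →1  K(IS)I
  →2  IS
  →3  S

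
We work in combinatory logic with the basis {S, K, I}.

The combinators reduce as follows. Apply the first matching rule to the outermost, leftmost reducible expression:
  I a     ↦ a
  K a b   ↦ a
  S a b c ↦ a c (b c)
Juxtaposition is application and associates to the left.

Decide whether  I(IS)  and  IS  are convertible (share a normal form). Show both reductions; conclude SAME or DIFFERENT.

Answer: SAME — A ⇓ S, B ⇓ S

Reduction:
Term A:
  start: I(IS)
  step 1: IS
  step 2: S

Term B:
  start: IS
  step 1: S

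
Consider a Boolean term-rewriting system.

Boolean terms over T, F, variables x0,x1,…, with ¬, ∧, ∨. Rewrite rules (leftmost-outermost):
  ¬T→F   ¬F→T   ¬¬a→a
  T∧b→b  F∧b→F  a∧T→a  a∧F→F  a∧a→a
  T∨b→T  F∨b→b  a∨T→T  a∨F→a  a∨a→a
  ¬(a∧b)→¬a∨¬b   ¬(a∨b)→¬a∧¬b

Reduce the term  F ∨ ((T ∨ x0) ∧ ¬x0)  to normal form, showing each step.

  start: F ∨ ((T ∨ x0) ∧ ¬x0)
  [1] (T ∨ x0) ∧ ¬x0
  [2] T ∧ ¬x0
  [3] ¬x0

Answer: normal form = ¬x0  (in 3 steps)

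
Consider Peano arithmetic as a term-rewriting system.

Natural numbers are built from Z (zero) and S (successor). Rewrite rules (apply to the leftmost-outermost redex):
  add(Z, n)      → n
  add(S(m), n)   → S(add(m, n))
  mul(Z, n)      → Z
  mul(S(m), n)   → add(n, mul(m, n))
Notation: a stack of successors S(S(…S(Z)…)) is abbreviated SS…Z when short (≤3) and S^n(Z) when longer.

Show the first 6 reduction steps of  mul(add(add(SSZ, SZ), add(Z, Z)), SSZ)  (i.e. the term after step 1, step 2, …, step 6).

Answer: after 6 steps: S(S(mul(add(add(SZ, SZ), add(Z, Z)), SSZ)))

Derivation:
  start: mul(add(add(SSZ, SZ), add(Z, Z)), SSZ)
  [1] mul(add(S(add(SZ, SZ)), add(Z, Z)), SSZ)
  [2] mul(S(add(add(SZ, SZ), add(Z, Z))), SSZ)
  [3] add(SSZ, mul(add(add(SZ, SZ), add(Z, Z)), SSZ))
  [4] S(add(SZ, mul(add(add(SZ, SZ), add(Z, Z)), SSZ)))
  [5] S(S(add(Z, mul(add(add(SZ, SZ), add(Z, Z)), SSZ))))
  [6] S(S(mul(add(add(SZ, SZ), add(Z, Z)), SSZ)))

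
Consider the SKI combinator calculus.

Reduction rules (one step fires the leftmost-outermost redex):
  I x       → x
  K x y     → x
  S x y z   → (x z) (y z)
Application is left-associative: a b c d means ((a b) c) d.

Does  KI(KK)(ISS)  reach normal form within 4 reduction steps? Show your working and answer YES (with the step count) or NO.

  start: KI(KK)(ISS)
  [1] I(ISS)
  [2] ISS
  [3] SS

Answer: YES — reaches normal form SS in 3 ≤ 4 steps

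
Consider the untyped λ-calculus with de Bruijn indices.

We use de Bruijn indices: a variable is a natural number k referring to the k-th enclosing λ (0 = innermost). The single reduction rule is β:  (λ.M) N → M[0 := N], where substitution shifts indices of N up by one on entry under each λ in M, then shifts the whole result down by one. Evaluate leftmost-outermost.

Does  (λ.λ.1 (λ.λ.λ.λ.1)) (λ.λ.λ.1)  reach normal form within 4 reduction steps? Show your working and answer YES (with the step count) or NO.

Answer: YES — reaches normal form λ.λ.λ.1 in 2 ≤ 4 steps

Working:
  start: (λ.λ.1 (λ.λ.λ.λ.1)) (λ.λ.λ.1)
  [1] λ.(λ.λ.λ.1) (λ.λ.λ.λ.1)
  [2] λ.λ.λ.1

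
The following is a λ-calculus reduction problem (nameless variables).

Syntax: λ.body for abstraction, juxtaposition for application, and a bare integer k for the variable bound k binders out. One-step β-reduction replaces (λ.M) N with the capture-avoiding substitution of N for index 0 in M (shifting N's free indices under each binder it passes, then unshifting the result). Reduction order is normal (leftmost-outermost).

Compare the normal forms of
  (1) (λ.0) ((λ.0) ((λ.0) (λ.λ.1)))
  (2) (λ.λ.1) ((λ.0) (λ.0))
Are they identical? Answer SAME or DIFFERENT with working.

Answer: DIFFERENT — A ⇓ λ.λ.1, B ⇓ λ.λ.0

Reduction:
Term A:
  start: (λ.0) ((λ.0) ((λ.0) (λ.λ.1)))
  [1] (λ.0) ((λ.0) (λ.λ.1))
  [2] (λ.0) (λ.λ.1)
  [3] λ.λ.1

Term B:
  start: (λ.λ.1) ((λ.0) (λ.0))
  [1] λ.(λ.0) (λ.0)
  [2] λ.λ.0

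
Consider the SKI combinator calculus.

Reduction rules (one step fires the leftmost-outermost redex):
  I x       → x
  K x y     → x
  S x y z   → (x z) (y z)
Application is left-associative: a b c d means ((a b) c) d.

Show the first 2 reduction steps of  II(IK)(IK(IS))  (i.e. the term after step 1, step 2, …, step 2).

  start: II(IK)(IK(IS))
  [1] I(IK)(IK(IS))
  [2] IK(IK(IS))

Answer: after 2 steps: IK(IK(IS))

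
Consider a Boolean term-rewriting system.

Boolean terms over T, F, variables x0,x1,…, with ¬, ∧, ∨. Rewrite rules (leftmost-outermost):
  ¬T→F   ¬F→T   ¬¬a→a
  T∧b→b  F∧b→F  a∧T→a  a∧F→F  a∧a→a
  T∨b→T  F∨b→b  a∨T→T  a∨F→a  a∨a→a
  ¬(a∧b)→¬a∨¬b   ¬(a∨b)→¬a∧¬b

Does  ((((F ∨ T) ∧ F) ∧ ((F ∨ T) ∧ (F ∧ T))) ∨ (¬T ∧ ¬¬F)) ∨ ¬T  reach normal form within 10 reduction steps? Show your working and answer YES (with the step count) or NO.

Answer: YES — reaches normal form F in 7 ≤ 10 steps

Working:
  start: ((((F ∨ T) ∧ F) ∧ ((F ∨ T) ∧ (F ∧ T))) ∨ (¬T ∧ ¬¬F)) ∨ ¬T
  step 1: ((F ∧ ((F ∨ T) ∧ (F ∧ T))) ∨ (¬T ∧ ¬¬F)) ∨ ¬T
  step 2: (F ∨ (¬T ∧ ¬¬F)) ∨ ¬T
  step 3: (¬T ∧ ¬¬F) ∨ ¬T
  step 4: (F ∧ ¬¬F) ∨ ¬T
  step 5: F ∨ ¬T
  step 6: ¬T
  step 7: F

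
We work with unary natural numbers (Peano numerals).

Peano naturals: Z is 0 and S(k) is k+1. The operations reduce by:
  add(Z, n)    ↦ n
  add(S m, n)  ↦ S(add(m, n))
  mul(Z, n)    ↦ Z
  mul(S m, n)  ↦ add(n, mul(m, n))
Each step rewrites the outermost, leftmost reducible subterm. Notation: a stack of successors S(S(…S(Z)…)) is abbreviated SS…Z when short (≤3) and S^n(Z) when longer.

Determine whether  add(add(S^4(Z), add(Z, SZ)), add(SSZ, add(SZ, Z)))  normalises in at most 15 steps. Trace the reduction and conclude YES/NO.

Answer: NO — after 15 steps the term is S(S(S(S(S(S(S(add(SZ, Z)))))))), not yet normal

Working:
  start: add(add(S^4(Z), add(Z, SZ)), add(SSZ, add(SZ, Z)))
  →1  add(S(add(SSSZ, add(Z, SZ))), add(SSZ, add(SZ, Z)))
  →2  S(add(add(SSSZ, add(Z, SZ)), add(SSZ, add(SZ, Z))))
  →3  S(add(S(add(SSZ, add(Z, SZ))), add(SSZ, add(SZ, Z))))
  →4  S(S(add(add(SSZ, add(Z, SZ)), add(SSZ, add(SZ, Z)))))
  →5  S(S(add(S(add(SZ, add(Z, SZ))), add(SSZ, add(SZ, Z)))))
  →6  S(S(S(add(add(SZ, add(Z, SZ)), add(SSZ, add(SZ, Z))))))
  →7  S(S(S(add(S(add(Z, add(Z, SZ))), add(SSZ, add(SZ, Z))))))
  →8  S(S(S(S(add(add(Z, add(Z, SZ)), add(SSZ, add(SZ, Z)))))))
  →9  S(S(S(S(add(add(Z, SZ), add(SSZ, add(SZ, Z)))))))
  →10  S(S(S(S(add(SZ, add(SSZ, add(SZ, Z)))))))
  →11  S(S(S(S(S(add(Z, add(SSZ, add(SZ, Z))))))))
  →12  S(S(S(S(S(add(SSZ, add(SZ, Z)))))))
  →13  S(S(S(S(S(S(add(SZ, add(SZ, Z))))))))
  →14  S(S(S(S(S(S(S(add(Z, add(SZ, Z)))))))))
  →15  S(S(S(S(S(S(S(add(SZ, Z))))))))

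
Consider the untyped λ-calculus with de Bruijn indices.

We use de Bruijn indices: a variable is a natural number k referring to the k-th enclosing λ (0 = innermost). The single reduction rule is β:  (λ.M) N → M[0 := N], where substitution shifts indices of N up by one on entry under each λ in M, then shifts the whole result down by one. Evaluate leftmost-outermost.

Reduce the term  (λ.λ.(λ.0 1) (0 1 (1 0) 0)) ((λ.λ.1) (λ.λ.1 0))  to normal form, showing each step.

Answer: normal form = λ.0 (λ.λ.λ.1 0) (λ.λ.1 0) 0 0  (in 5 steps)

Working:
  start: (λ.λ.(λ.0 1) (0 1 (1 0) 0)) ((λ.λ.1) (λ.λ.1 0))
  →1  λ.(λ.0 1) (0 ((λ.λ.1) (λ.λ.1 0)) ((λ.λ.1) (λ.λ.1 0) 0) 0)
  →2  λ.0 ((λ.λ.1) (λ.λ.1 0)) ((λ.λ.1) (λ.λ.1 0) 0) 0 0
  →3  λ.0 (λ.λ.λ.1 0) ((λ.λ.1) (λ.λ.1 0) 0) 0 0
  →4  λ.0 (λ.λ.λ.1 0) ((λ.λ.λ.1 0) 0) 0 0
  →5  λ.0 (λ.λ.λ.1 0) (λ.λ.1 0) 0 0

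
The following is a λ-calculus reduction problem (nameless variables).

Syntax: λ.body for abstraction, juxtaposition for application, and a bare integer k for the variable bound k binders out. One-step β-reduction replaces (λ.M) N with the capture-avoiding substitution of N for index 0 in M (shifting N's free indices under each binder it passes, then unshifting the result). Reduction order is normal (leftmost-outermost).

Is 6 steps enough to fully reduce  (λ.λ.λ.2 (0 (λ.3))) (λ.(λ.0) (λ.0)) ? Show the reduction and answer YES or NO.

  start: (λ.λ.λ.2 (0 (λ.3))) (λ.(λ.0) (λ.0))
  →1  λ.λ.(λ.(λ.0) (λ.0)) (0 (λ.λ.(λ.0) (λ.0)))
  →2  λ.λ.(λ.0) (λ.0)
  →3  λ.λ.λ.0

Answer: YES — reaches normal form λ.λ.λ.0 in 3 ≤ 6 steps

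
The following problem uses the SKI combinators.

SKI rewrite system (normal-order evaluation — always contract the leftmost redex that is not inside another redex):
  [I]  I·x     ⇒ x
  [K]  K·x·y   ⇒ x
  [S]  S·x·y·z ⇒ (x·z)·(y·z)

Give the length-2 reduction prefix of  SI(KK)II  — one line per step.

Answer: after 2 steps: I(KKI)I

Reduction:
  start: SI(KK)II
  step 1: II(KKI)I
  step 2: I(KKI)I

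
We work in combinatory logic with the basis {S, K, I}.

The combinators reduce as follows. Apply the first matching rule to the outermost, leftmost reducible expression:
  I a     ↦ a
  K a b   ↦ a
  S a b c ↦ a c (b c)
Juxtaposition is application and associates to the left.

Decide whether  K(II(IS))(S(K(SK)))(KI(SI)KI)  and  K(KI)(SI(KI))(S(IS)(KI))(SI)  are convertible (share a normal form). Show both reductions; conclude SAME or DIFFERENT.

Term A:
  start: K(II(IS))(S(K(SK)))(KI(SI)KI)
  →1  II(IS)(KI(SI)KI)
  →2  I(IS)(KI(SI)KI)
  →3  IS(KI(SI)KI)
  →4  S(KI(SI)KI)
  →5  S(IKI)
  →6  S(KI)

Term B:
  start: K(KI)(SI(KI))(S(IS)(KI))(SI)
  →1  KI(S(IS)(KI))(SI)
  →2  I(SI)
  →3  SI

Answer: DIFFERENT — A ⇓ S(KI), B ⇓ SI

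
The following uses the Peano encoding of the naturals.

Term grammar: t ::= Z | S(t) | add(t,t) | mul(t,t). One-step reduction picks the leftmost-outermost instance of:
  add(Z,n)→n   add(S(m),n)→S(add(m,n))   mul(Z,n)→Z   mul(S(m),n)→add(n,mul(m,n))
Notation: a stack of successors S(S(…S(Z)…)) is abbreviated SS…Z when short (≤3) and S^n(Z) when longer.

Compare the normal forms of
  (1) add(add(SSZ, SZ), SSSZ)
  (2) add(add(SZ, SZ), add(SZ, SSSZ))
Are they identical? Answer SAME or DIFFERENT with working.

Answer: SAME — A ⇓ S^6(Z), B ⇓ S^6(Z)

Derivation:
Term A:
  start: add(add(SSZ, SZ), SSSZ)
  step 1: add(S(add(SZ, SZ)), SSSZ)
  step 2: S(add(add(SZ, SZ), SSSZ))
  step 3: S(add(S(add(Z, SZ)), SSSZ))
  step 4: S(S(add(add(Z, SZ), SSSZ)))
  step 5: S(S(add(SZ, SSSZ)))
  step 6: S(S(S(add(Z, SSSZ))))
  step 7: S^6(Z)

Term B:
  start: add(add(SZ, SZ), add(SZ, SSSZ))
  step 1: add(S(add(Z, SZ)), add(SZ, SSSZ))
  step 2: S(add(add(Z, SZ), add(SZ, SSSZ)))
  step 3: S(add(SZ, add(SZ, SSSZ)))
  step 4: S(S(add(Z, add(SZ, SSSZ))))
  step 5: S(S(add(SZ, SSSZ)))
  step 6: S(S(S(add(Z, SSSZ))))
  step 7: S^6(Z)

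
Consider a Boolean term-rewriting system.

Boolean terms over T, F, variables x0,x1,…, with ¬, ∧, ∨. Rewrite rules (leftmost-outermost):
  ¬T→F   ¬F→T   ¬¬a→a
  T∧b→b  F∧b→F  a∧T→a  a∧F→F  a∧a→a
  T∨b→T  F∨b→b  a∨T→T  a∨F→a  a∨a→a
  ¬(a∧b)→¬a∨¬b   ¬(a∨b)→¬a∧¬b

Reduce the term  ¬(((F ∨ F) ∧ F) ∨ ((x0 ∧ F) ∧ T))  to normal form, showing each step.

  start: ¬(((F ∨ F) ∧ F) ∨ ((x0 ∧ F) ∧ T))
  step 1: ¬((F ∨ F) ∧ F) ∧ ¬((x0 ∧ F) ∧ T)
  step 2: (¬(F ∨ F) ∨ ¬F) ∧ ¬((x0 ∧ F) ∧ T)
  step 3: ((¬F ∧ ¬F) ∨ ¬F) ∧ ¬((x0 ∧ F) ∧ T)
  step 4: (¬F ∨ ¬F) ∧ ¬((x0 ∧ F) ∧ T)
  step 5: ¬F ∧ ¬((x0 ∧ F) ∧ T)
  step 6: T ∧ ¬((x0 ∧ F) ∧ T)
  step 7: ¬((x0 ∧ F) ∧ T)
  step 8: ¬(x0 ∧ F) ∨ ¬T
  step 9: (¬x0 ∨ ¬F) ∨ ¬T
  step 10: (¬x0 ∨ T) ∨ ¬T
  step 11: T ∨ ¬T
  step 12: T

Answer: normal form = T  (in 12 steps)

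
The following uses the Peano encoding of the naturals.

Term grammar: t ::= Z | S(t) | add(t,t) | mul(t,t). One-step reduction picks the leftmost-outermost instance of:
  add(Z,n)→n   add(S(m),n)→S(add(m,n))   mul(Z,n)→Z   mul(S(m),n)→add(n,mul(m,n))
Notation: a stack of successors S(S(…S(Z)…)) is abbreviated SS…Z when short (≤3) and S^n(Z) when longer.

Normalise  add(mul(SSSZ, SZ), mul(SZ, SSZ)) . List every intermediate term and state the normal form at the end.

  start: add(mul(SSSZ, SZ), mul(SZ, SSZ))
  [1] add(add(SZ, mul(SSZ, SZ)), mul(SZ, SSZ))
  [2] add(S(add(Z, mul(SSZ, SZ))), mul(SZ, SSZ))
  [3] S(add(add(Z, mul(SSZ, SZ)), mul(SZ, SSZ)))
  [4] S(add(mul(SSZ, SZ), mul(SZ, SSZ)))
  [5] S(add(add(SZ, mul(SZ, SZ)), mul(SZ, SSZ)))
  [6] S(add(S(add(Z, mul(SZ, SZ))), mul(SZ, SSZ)))
  [7] S(S(add(add(Z, mul(SZ, SZ)), mul(SZ, SSZ))))
  [8] S(S(add(mul(SZ, SZ), mul(SZ, SSZ))))
  [9] S(S(add(add(SZ, mul(Z, SZ)), mul(SZ, SSZ))))
  [10] S(S(add(S(add(Z, mul(Z, SZ))), mul(SZ, SSZ))))
  [11] S(S(S(add(add(Z, mul(Z, SZ)), mul(SZ, SSZ)))))
  [12] S(S(S(add(mul(Z, SZ), mul(SZ, SSZ)))))
  [13] S(S(S(add(Z, mul(SZ, SSZ)))))
  [14] S(S(S(mul(SZ, SSZ))))
  [15] S(S(S(add(SSZ, mul(Z, SSZ)))))
  [16] S(S(S(S(add(SZ, mul(Z, SSZ))))))
  [17] S(S(S(S(S(add(Z, mul(Z, SSZ)))))))
  [18] S(S(S(S(S(mul(Z, SSZ))))))
  [19] S^5(Z)

Answer: normal form = S^5(Z)  (in 19 steps)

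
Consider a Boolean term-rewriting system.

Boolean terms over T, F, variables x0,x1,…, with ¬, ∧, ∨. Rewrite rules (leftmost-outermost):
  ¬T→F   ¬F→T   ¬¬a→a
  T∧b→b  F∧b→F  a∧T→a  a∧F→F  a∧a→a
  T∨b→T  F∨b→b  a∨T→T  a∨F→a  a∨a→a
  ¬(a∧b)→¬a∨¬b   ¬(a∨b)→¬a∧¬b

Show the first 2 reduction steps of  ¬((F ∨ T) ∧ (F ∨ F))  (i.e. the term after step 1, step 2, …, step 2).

  start: ¬((F ∨ T) ∧ (F ∨ F))
  [1] ¬(F ∨ T) ∨ ¬(F ∨ F)
  [2] (¬F ∧ ¬T) ∨ ¬(F ∨ F)

Answer: after 2 steps: (¬F ∧ ¬T) ∨ ¬(F ∨ F)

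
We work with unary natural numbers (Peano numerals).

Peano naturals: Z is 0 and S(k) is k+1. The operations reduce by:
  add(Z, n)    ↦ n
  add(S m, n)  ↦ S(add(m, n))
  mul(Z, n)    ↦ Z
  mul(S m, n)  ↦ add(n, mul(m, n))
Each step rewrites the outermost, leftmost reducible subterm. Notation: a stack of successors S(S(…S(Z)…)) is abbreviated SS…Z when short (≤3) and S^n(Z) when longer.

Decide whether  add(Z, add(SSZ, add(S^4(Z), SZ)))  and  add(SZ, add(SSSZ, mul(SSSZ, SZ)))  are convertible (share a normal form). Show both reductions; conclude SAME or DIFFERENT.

Term A:
  start: add(Z, add(SSZ, add(S^4(Z), SZ)))
  step 1: add(SSZ, add(S^4(Z), SZ))
  step 2: S(add(SZ, add(S^4(Z), SZ)))
  step 3: S(S(add(Z, add(S^4(Z), SZ))))
  step 4: S(S(add(S^4(Z), SZ)))
  step 5: S(S(S(add(SSSZ, SZ))))
  step 6: S(S(S(S(add(SSZ, SZ)))))
  step 7: S(S(S(S(S(add(SZ, SZ))))))
  step 8: S(S(S(S(S(S(add(Z, SZ)))))))
  step 9: S^7(Z)

Term B:
  start: add(SZ, add(SSSZ, mul(SSSZ, SZ)))
  step 1: S(add(Z, add(SSSZ, mul(SSSZ, SZ))))
  step 2: S(add(SSSZ, mul(SSSZ, SZ)))
  step 3: S(S(add(SSZ, mul(SSSZ, SZ))))
  step 4: S(S(S(add(SZ, mul(SSSZ, SZ)))))
  step 5: S(S(S(S(add(Z, mul(SSSZ, SZ))))))
  step 6: S(S(S(S(mul(SSSZ, SZ)))))
  step 7: S(S(S(S(add(SZ, mul(SSZ, SZ))))))
  step 8: S(S(S(S(S(add(Z, mul(SSZ, SZ)))))))
  step 9: S(S(S(S(S(mul(SSZ, SZ))))))
  step 10: S(S(S(S(S(add(SZ, mul(SZ, SZ)))))))
  step 11: S(S(S(S(S(S(add(Z, mul(SZ, SZ))))))))
  step 12: S(S(S(S(S(S(mul(SZ, SZ)))))))
  step 13: S(S(S(S(S(S(add(SZ, mul(Z, SZ))))))))
  step 14: S(S(S(S(S(S(S(add(Z, mul(Z, SZ)))))))))
  step 15: S(S(S(S(S(S(S(mul(Z, SZ))))))))
  step 16: S^7(Z)

Answer: SAME — A ⇓ S^7(Z), B ⇓ S^7(Z)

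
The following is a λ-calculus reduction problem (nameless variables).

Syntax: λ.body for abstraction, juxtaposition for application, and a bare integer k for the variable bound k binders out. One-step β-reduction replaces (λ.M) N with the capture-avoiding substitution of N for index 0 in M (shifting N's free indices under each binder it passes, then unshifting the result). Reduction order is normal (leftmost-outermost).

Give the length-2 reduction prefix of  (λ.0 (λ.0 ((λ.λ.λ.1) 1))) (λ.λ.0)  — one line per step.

Answer: after 2 steps: λ.0

Reduction:
  start: (λ.0 (λ.0 ((λ.λ.λ.1) 1))) (λ.λ.0)
  [1] (λ.λ.0) (λ.0 ((λ.λ.λ.1) (λ.λ.0)))
  [2] λ.0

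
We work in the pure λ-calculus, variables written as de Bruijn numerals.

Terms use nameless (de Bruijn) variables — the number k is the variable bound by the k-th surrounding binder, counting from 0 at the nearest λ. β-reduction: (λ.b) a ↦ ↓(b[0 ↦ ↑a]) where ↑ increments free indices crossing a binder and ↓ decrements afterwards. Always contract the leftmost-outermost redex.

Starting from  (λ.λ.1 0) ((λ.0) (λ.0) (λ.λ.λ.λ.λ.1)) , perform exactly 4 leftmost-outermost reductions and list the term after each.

Answer: after 4 steps: λ.λ.λ.λ.λ.1

Derivation:
  start: (λ.λ.1 0) ((λ.0) (λ.0) (λ.λ.λ.λ.λ.1))
  →1  λ.(λ.0) (λ.0) (λ.λ.λ.λ.λ.1) 0
  →2  λ.(λ.0) (λ.λ.λ.λ.λ.1) 0
  →3  λ.(λ.λ.λ.λ.λ.1) 0
  →4  λ.λ.λ.λ.λ.1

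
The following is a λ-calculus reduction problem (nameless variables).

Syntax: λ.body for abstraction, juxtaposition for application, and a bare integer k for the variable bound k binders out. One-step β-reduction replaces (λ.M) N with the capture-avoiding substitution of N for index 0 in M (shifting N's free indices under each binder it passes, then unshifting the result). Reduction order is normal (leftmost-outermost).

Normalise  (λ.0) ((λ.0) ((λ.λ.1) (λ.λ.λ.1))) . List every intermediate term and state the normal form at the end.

  start: (λ.0) ((λ.0) ((λ.λ.1) (λ.λ.λ.1)))
  [1] (λ.0) ((λ.λ.1) (λ.λ.λ.1))
  [2] (λ.λ.1) (λ.λ.λ.1)
  [3] λ.λ.λ.λ.1

Answer: normal form = λ.λ.λ.λ.1  (in 3 steps)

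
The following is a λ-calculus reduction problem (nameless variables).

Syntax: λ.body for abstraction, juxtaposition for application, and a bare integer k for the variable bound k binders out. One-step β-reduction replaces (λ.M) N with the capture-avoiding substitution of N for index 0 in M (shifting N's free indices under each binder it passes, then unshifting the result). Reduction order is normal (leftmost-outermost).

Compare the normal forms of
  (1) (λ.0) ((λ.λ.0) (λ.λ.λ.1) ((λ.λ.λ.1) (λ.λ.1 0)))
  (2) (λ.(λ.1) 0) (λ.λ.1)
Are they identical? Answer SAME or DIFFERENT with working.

Term A:
  start: (λ.0) ((λ.λ.0) (λ.λ.λ.1) ((λ.λ.λ.1) (λ.λ.1 0)))
  →1  (λ.λ.0) (λ.λ.λ.1) ((λ.λ.λ.1) (λ.λ.1 0))
  →2  (λ.0) ((λ.λ.λ.1) (λ.λ.1 0))
  →3  (λ.λ.λ.1) (λ.λ.1 0)
  →4  λ.λ.1

Term B:
  start: (λ.(λ.1) 0) (λ.λ.1)
  →1  (λ.λ.λ.1) (λ.λ.1)
  →2  λ.λ.1

Answer: SAME — A ⇓ λ.λ.1, B ⇓ λ.λ.1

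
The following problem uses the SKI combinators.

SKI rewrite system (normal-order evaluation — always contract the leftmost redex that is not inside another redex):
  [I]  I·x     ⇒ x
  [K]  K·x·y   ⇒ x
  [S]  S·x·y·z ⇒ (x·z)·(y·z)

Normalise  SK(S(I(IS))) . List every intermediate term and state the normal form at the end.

  start: SK(S(I(IS)))
  [1] SK(S(IS))
  [2] SK(SS)

Answer: normal form = SK(SS)  (in 2 steps)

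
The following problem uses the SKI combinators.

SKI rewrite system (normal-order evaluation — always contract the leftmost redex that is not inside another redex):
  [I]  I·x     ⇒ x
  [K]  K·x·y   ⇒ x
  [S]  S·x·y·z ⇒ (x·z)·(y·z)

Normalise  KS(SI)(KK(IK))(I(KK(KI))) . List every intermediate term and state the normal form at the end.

Answer: normal form = SKK  (in 4 steps)

Reduction:
  start: KS(SI)(KK(IK))(I(KK(KI)))
  →1  S(KK(IK))(I(KK(KI)))
  →2  SK(I(KK(KI)))
  →3  SK(KK(KI))
  →4  SKK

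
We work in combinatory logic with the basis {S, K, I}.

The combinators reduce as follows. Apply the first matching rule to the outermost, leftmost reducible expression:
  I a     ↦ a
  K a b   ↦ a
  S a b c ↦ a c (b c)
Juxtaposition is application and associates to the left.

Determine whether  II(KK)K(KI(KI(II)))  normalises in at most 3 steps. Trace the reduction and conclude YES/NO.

Answer: NO — after 3 steps the term is K(KI(KI(II))), not yet normal

Derivation:
  start: II(KK)K(KI(KI(II)))
  [1] I(KK)K(KI(KI(II)))
  [2] KKK(KI(KI(II)))
  [3] K(KI(KI(II)))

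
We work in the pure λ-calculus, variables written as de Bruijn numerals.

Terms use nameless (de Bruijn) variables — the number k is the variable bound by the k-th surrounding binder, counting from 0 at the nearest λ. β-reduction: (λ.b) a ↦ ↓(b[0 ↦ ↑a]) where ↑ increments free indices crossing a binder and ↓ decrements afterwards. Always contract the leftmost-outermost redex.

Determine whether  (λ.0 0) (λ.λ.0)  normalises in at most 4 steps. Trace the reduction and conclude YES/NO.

Answer: YES — reaches normal form λ.0 in 2 ≤ 4 steps

Derivation:
  start: (λ.0 0) (λ.λ.0)
  →1  (λ.λ.0) (λ.λ.0)
  →2  λ.0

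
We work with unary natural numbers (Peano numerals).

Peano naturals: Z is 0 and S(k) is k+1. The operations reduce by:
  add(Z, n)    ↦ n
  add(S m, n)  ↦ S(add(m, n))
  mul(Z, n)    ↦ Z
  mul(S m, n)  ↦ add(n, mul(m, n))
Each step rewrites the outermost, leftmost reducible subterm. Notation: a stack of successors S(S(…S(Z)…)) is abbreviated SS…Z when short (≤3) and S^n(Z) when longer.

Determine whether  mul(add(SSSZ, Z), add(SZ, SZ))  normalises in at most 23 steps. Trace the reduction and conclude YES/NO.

  start: mul(add(SSSZ, Z), add(SZ, SZ))
  →1  mul(S(add(SSZ, Z)), add(SZ, SZ))
  →2  add(add(SZ, SZ), mul(add(SSZ, Z), add(SZ, SZ)))
  →3  add(S(add(Z, SZ)), mul(add(SSZ, Z), add(SZ, SZ)))
  →4  S(add(add(Z, SZ), mul(add(SSZ, Z), add(SZ, SZ))))
  →5  S(add(SZ, mul(add(SSZ, Z), add(SZ, SZ))))
  →6  S(S(add(Z, mul(add(SSZ, Z), add(SZ, SZ)))))
  →7  S(S(mul(add(SSZ, Z), add(SZ, SZ))))
  →8  S(S(mul(S(add(SZ, Z)), add(SZ, SZ))))
  →9  S(S(add(add(SZ, SZ), mul(add(SZ, Z), add(SZ, SZ)))))
  →10  S(S(add(S(add(Z, SZ)), mul(add(SZ, Z), add(SZ, SZ)))))
  →11  S(S(S(add(add(Z, SZ), mul(add(SZ, Z), add(SZ, SZ))))))
  →12  S(S(S(add(SZ, mul(add(SZ, Z), add(SZ, SZ))))))
  →13  S(S(S(S(add(Z, mul(add(SZ, Z), add(SZ, SZ)))))))
  →14  S(S(S(S(mul(add(SZ, Z), add(SZ, SZ))))))
  →15  S(S(S(S(mul(S(add(Z, Z)), add(SZ, SZ))))))
  →16  S(S(S(S(add(add(SZ, SZ), mul(add(Z, Z), add(SZ, SZ)))))))
  →17  S(S(S(S(add(S(add(Z, SZ)), mul(add(Z, Z), add(SZ, SZ)))))))
  →18  S(S(S(S(S(add(add(Z, SZ), mul(add(Z, Z), add(SZ, SZ))))))))
  →19  S(S(S(S(S(add(SZ, mul(add(Z, Z), add(SZ, SZ))))))))
  →20  S(S(S(S(S(S(add(Z, mul(add(Z, Z), add(SZ, SZ)))))))))
  →21  S(S(S(S(S(S(mul(add(Z, Z), add(SZ, SZ))))))))
  →22  S(S(S(S(S(S(mul(Z, add(SZ, SZ))))))))
  →23  S^6(Z)

Answer: YES — reaches normal form S^6(Z) in 23 ≤ 23 steps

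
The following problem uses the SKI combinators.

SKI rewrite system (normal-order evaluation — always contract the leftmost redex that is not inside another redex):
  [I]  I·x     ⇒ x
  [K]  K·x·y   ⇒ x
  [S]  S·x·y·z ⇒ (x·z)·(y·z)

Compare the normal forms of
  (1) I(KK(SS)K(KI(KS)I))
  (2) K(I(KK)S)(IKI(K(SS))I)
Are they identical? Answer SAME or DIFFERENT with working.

Answer: SAME — A ⇓ K, B ⇓ K

Working:
Term A:
  start: I(KK(SS)K(KI(KS)I))
  [1] KK(SS)K(KI(KS)I)
  [2] KK(KI(KS)I)
  [3] K

Term B:
  start: K(I(KK)S)(IKI(K(SS))I)
  [1] I(KK)S
  [2] KKS
  [3] K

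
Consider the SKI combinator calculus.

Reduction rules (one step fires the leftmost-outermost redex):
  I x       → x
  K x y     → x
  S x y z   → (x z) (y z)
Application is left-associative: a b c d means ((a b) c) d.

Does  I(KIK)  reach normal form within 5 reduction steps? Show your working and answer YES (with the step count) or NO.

Answer: YES — reaches normal form I in 2 ≤ 5 steps

Reduction:
  start: I(KIK)
  [1] KIK
  [2] I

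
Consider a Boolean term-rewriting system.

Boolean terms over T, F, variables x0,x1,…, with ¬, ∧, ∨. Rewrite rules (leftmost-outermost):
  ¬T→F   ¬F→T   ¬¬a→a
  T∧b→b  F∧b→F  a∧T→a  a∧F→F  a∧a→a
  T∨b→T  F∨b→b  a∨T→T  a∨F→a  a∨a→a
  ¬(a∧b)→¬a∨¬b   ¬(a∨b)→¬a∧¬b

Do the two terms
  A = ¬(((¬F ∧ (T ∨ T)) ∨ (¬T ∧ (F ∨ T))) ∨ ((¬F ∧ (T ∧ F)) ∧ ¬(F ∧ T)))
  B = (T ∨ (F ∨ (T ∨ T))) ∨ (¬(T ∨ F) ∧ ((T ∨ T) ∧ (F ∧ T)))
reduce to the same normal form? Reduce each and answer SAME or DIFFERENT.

Term A:
  start: ¬(((¬F ∧ (T ∨ T)) ∨ (¬T ∧ (F ∨ T))) ∨ ((¬F ∧ (T ∧ F)) ∧ ¬(F ∧ T)))
  step 1: ¬((¬F ∧ (T ∨ T)) ∨ (¬T ∧ (F ∨ T))) ∧ ¬((¬F ∧ (T ∧ F)) ∧ ¬(F ∧ T))
  step 2: (¬(¬F ∧ (T ∨ T)) ∧ ¬(¬T ∧ (F ∨ T))) ∧ ¬((¬F ∧ (T ∧ F)) ∧ ¬(F ∧ T))
  step 3: ((¬¬F ∨ ¬(T ∨ T)) ∧ ¬(¬T ∧ (F ∨ T))) ∧ ¬((¬F ∧ (T ∧ F)) ∧ ¬(F ∧ T))
  step 4: ((F ∨ ¬(T ∨ T)) ∧ ¬(¬T ∧ (F ∨ T))) ∧ ¬((¬F ∧ (T ∧ F)) ∧ ¬(F ∧ T))
  step 5: (¬(T ∨ T) ∧ ¬(¬T ∧ (F ∨ T))) ∧ ¬((¬F ∧ (T ∧ F)) ∧ ¬(F ∧ T))
  step 6: ((¬T ∧ ¬T) ∧ ¬(¬T ∧ (F ∨ T))) ∧ ¬((¬F ∧ (T ∧ F)) ∧ ¬(F ∧ T))
  step 7: (¬T ∧ ¬(¬T ∧ (F ∨ T))) ∧ ¬((¬F ∧ (T ∧ F)) ∧ ¬(F ∧ T))
  step 8: (F ∧ ¬(¬T ∧ (F ∨ T))) ∧ ¬((¬F ∧ (T ∧ F)) ∧ ¬(F ∧ T))
  step 9: F ∧ ¬((¬F ∧ (T ∧ F)) ∧ ¬(F ∧ T))
  step 10: F

Term B:
  start: (T ∨ (F ∨ (T ∨ T))) ∨ (¬(T ∨ F) ∧ ((T ∨ T) ∧ (F ∧ T)))
  step 1: T ∨ (¬(T ∨ F) ∧ ((T ∨ T) ∧ (F ∧ T)))
  step 2: T

Answer: DIFFERENT — A ⇓ F, B ⇓ T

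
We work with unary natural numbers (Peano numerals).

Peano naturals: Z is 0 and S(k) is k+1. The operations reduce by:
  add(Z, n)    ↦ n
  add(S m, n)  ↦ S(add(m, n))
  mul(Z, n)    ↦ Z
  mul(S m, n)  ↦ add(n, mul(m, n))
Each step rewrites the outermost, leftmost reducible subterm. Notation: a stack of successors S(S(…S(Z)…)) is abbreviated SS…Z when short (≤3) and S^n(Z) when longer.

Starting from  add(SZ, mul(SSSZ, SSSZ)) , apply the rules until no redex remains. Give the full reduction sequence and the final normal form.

Answer: normal form = S^10(Z)  (in 18 steps)

Reduction:
  start: add(SZ, mul(SSSZ, SSSZ))
  →1  S(add(Z, mul(SSSZ, SSSZ)))
  →2  S(mul(SSSZ, SSSZ))
  →3  S(add(SSSZ, mul(SSZ, SSSZ)))
  →4  S(S(add(SSZ, mul(SSZ, SSSZ))))
  →5  S(S(S(add(SZ, mul(SSZ, SSSZ)))))
  →6  S(S(S(S(add(Z, mul(SSZ, SSSZ))))))
  →7  S(S(S(S(mul(SSZ, SSSZ)))))
  →8  S(S(S(S(add(SSSZ, mul(SZ, SSSZ))))))
  →9  S(S(S(S(S(add(SSZ, mul(SZ, SSSZ)))))))
  →10  S(S(S(S(S(S(add(SZ, mul(SZ, SSSZ))))))))
  →11  S(S(S(S(S(S(S(add(Z, mul(SZ, SSSZ)))))))))
  →12  S(S(S(S(S(S(S(mul(SZ, SSSZ))))))))
  →13  S(S(S(S(S(S(S(add(SSSZ, mul(Z, SSSZ)))))))))
  →14  S(S(S(S(S(S(S(S(add(SSZ, mul(Z, SSSZ))))))))))
  →15  S(S(S(S(S(S(S(S(S(add(SZ, mul(Z, SSSZ)))))))))))
  →16  S(S(S(S(S(S(S(S(S(S(add(Z, mul(Z, SSSZ))))))))))))
  →17  S(S(S(S(S(S(S(S(S(S(mul(Z, SSSZ)))))))))))
  →18  S^10(Z)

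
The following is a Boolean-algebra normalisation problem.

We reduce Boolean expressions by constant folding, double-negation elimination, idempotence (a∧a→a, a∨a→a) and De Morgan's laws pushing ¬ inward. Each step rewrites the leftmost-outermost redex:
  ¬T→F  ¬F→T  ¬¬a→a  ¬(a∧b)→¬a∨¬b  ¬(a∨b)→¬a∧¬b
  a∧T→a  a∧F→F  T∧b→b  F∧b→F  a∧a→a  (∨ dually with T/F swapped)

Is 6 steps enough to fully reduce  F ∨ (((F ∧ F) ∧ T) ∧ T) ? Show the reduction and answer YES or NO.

Answer: YES — reaches normal form F in 4 ≤ 6 steps

Derivation:
  start: F ∨ (((F ∧ F) ∧ T) ∧ T)
  [1] ((F ∧ F) ∧ T) ∧ T
  [2] (F ∧ F) ∧ T
  [3] F ∧ F
  [4] F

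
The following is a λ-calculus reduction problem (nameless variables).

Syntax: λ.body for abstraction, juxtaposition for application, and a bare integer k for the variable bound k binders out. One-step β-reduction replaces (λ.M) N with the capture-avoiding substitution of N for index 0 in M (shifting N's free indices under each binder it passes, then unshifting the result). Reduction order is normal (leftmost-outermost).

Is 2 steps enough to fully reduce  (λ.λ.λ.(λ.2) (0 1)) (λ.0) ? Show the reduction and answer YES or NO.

  start: (λ.λ.λ.(λ.2) (0 1)) (λ.0)
  [1] λ.λ.(λ.2) (0 1)
  [2] λ.λ.1

Answer: YES — reaches normal form λ.λ.1 in 2 ≤ 2 steps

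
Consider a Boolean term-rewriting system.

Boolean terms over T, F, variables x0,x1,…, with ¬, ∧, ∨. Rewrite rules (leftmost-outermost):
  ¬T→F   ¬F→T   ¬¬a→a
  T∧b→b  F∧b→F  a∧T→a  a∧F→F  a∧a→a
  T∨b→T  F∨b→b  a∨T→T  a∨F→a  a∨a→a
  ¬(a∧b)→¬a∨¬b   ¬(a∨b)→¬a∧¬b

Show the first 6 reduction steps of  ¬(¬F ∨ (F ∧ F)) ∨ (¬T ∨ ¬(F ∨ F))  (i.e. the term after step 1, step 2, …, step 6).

  start: ¬(¬F ∨ (F ∧ F)) ∨ (¬T ∨ ¬(F ∨ F))
  step 1: (¬¬F ∧ ¬(F ∧ F)) ∨ (¬T ∨ ¬(F ∨ F))
  step 2: (F ∧ ¬(F ∧ F)) ∨ (¬T ∨ ¬(F ∨ F))
  step 3: F ∨ (¬T ∨ ¬(F ∨ F))
  step 4: ¬T ∨ ¬(F ∨ F)
  step 5: F ∨ ¬(F ∨ F)
  step 6: ¬(F ∨ F)

Answer: after 6 steps: ¬(F ∨ F)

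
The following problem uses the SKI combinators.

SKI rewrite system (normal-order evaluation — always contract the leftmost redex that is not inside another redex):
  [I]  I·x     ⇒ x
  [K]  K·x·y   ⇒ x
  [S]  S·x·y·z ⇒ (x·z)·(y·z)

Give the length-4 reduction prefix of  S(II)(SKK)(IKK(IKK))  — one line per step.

Answer: after 4 steps: KK(IKK)(SKK(IKK(IKK)))

Derivation:
  start: S(II)(SKK)(IKK(IKK))
  →1  II(IKK(IKK))(SKK(IKK(IKK)))
  →2  I(IKK(IKK))(SKK(IKK(IKK)))
  →3  IKK(IKK)(SKK(IKK(IKK)))
  →4  KK(IKK)(SKK(IKK(IKK)))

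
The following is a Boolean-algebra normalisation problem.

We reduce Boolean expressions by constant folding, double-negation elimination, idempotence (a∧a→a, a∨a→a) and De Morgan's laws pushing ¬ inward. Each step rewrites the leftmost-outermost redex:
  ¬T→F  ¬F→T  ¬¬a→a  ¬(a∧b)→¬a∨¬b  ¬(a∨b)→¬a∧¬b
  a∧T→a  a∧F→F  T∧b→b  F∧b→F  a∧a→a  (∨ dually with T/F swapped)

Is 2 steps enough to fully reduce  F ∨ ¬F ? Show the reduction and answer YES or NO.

  start: F ∨ ¬F
  →1  ¬F
  →2  T

Answer: YES — reaches normal form T in 2 ≤ 2 steps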